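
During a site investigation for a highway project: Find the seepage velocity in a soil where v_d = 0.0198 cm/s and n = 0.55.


Result: 0.036 cm/s

Derivation:
Using v_s = v_d / n
v_s = 0.0198 / 0.55
v_s = 0.036 cm/s


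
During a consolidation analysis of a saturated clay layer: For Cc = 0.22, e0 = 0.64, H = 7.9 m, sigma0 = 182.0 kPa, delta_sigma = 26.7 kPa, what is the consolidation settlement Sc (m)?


Result: 0.063 m

Derivation:
Using Sc = Cc * H / (1 + e0) * log10((sigma0 + delta_sigma) / sigma0)
Stress ratio = (182.0 + 26.7) / 182.0 = 1.1467
log10(1.1467) = 0.0594511
Cc * H / (1 + e0) = 0.22 * 7.9 / (1 + 0.64) = 1.05976
Sc = 1.05976 * 0.0594511
Sc = 0.063 m


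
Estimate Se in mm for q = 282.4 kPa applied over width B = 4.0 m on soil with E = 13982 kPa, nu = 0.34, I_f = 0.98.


Using Se = q * B * (1 - nu^2) * I_f / E
1 - nu^2 = 1 - 0.34^2 = 0.8844
Se = 282.4 * 4.0 * 0.8844 * 0.98 / 13982
Se = 0.070021 m
Convert to mm: Se = 0.070021 * 1000 = 70.021 mm


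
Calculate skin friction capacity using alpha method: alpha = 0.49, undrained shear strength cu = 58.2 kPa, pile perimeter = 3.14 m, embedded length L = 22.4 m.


Result: 2005.84 kN

Derivation:
Using Qs = alpha * cu * perimeter * L
Qs = 0.49 * 58.2 * 3.14 * 22.4
Qs = 2005.84 kN


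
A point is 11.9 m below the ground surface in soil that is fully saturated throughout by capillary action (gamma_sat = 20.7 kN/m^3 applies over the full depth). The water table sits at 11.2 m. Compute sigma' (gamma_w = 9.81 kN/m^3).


Total stress = gamma_sat * depth
sigma = 20.7 * 11.9 = 246.33 kPa
Pore water pressure u = gamma_w * (depth - d_wt)
u = 9.81 * (11.9 - 11.2) = 6.867 kPa
Effective stress = sigma - u
sigma' = 246.33 - 6.867 = 239.46 kPa


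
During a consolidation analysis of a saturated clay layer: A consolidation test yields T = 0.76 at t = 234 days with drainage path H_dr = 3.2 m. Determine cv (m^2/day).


Result: 0.03326 m^2/day

Derivation:
Using cv = T * H_dr^2 / t
H_dr^2 = 3.2^2 = 10.24
cv = 0.76 * 10.24 / 234
cv = 0.03326 m^2/day


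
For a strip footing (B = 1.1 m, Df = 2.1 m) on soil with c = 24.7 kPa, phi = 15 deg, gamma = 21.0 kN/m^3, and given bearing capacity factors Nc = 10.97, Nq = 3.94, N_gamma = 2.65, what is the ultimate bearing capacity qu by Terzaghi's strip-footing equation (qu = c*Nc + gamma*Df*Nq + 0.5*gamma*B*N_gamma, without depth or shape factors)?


Compute qu = c*Nc + gamma*Df*Nq + 0.5*gamma*B*N_gamma
Term 1: 24.7 * 10.97 = 270.959
Term 2: 21.0 * 2.1 * 3.94 = 173.754
Term 3: 0.5 * 21.0 * 1.1 * 2.65 = 30.6075
qu = 270.959 + 173.754 + 30.6075
qu = 475.32 kPa


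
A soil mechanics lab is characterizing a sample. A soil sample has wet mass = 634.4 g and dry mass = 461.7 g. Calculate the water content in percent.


Using w = (m_wet - m_dry) / m_dry * 100
m_wet - m_dry = 634.4 - 461.7 = 172.7 g
w = 172.7 / 461.7 * 100
w = 37.41 %


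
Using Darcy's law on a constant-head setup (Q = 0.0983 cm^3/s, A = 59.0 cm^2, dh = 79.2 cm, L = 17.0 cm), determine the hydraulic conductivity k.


Compute hydraulic gradient:
i = dh / L = 79.2 / 17.0 = 4.65882
Then apply Darcy's law:
k = Q / (A * i)
k = 0.0983 / (59.0 * 4.65882)
k = 0.0983 / 274.871
k = 0.000358 cm/s


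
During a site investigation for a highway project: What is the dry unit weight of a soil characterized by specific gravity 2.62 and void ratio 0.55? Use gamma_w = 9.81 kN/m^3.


Result: 16.582 kN/m^3

Derivation:
Using gamma_d = Gs * gamma_w / (1 + e)
gamma_d = 2.62 * 9.81 / (1 + 0.55)
gamma_d = 2.62 * 9.81 / 1.55
gamma_d = 16.582 kN/m^3


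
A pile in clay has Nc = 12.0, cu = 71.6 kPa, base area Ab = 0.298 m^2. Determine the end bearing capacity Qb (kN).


Using Qb = Nc * cu * Ab
Qb = 12.0 * 71.6 * 0.298
Qb = 256.04 kN


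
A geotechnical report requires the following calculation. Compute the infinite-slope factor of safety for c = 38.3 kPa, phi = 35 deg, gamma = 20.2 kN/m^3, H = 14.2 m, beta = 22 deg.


Result: 2.118

Derivation:
Using Fs = c / (gamma*H*sin(beta)*cos(beta)) + tan(phi)/tan(beta)
Cohesion contribution = 38.3 / (20.2*14.2*sin(22)*cos(22))
Cohesion contribution = 0.38443
Friction contribution = tan(35)/tan(22) = 1.73307
Fs = 0.38443 + 1.73307
Fs = 2.118


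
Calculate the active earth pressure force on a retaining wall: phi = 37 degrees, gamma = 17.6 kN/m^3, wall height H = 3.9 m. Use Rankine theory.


Result: 33.27 kN/m

Derivation:
Compute active earth pressure coefficient:
Ka = tan^2(45 - phi/2) = tan^2(26.5) = 0.248584
Compute active force:
Pa = 0.5 * Ka * gamma * H^2
Pa = 0.5 * 0.248584 * 17.6 * 3.9^2
Pa = 33.27 kN/m


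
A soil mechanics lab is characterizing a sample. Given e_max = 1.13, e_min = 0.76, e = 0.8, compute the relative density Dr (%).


Result: 89.19 %

Derivation:
Using Dr = (e_max - e) / (e_max - e_min) * 100
e_max - e = 1.13 - 0.8 = 0.33
e_max - e_min = 1.13 - 0.76 = 0.37
Dr = 0.33 / 0.37 * 100
Dr = 89.19 %


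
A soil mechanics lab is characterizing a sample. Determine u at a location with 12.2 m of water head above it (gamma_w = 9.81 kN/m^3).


Result: 119.68 kPa

Derivation:
Using u = gamma_w * h_w
u = 9.81 * 12.2
u = 119.68 kPa


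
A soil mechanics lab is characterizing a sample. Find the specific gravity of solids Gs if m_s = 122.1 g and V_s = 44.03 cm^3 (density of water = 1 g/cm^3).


Using Gs = m_s / (V_s * rho_w)
Since rho_w = 1 g/cm^3:
Gs = 122.1 / 44.03
Gs = 2.773


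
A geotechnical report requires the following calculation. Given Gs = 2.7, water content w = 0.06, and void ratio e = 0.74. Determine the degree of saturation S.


Using S = Gs * w / e
S = 2.7 * 0.06 / 0.74
S = 0.2189


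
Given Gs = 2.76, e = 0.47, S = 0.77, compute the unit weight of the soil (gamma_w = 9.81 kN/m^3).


Using gamma = gamma_w * (Gs + S*e) / (1 + e)
Numerator: Gs + S*e = 2.76 + 0.77*0.47 = 3.1219
Denominator: 1 + e = 1 + 0.47 = 1.47
gamma = 9.81 * 3.1219 / 1.47
gamma = 20.834 kN/m^3


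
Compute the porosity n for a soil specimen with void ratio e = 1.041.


Using the relation n = e / (1 + e)
n = 1.041 / (1 + 1.041)
n = 1.041 / 2.041
n = 0.51


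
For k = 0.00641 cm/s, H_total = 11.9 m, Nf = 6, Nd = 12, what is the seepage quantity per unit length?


Result: 0.0003814 m^3/s per m

Derivation:
Convert k to m/s for unit consistency with H:
k = 0.00641 cm/s = 0.00641 / 100 m/s = 6.41e-05 m/s
Using q = k * H * Nf / Nd
Nf / Nd = 6 / 12 = 0.5
q = 6.41e-05 * 11.9 * 0.5
q = 0.0003814 m^3/s per m


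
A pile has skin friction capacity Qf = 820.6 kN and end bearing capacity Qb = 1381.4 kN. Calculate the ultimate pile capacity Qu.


Using Qu = Qf + Qb
Qu = 820.6 + 1381.4
Qu = 2202.0 kN


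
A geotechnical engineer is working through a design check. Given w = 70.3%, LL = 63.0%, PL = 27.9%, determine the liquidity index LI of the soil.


First compute the plasticity index:
PI = LL - PL = 63.0 - 27.9 = 35.1
Then compute the liquidity index:
LI = (w - PL) / PI
LI = (70.3 - 27.9) / 35.1
LI = 1.208


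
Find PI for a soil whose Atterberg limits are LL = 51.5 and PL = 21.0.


Using PI = LL - PL
PI = 51.5 - 21.0
PI = 30.5


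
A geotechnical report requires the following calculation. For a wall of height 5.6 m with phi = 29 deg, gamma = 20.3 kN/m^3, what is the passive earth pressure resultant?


Compute passive earth pressure coefficient:
Kp = tan^2(45 + phi/2) = tan^2(59.5) = 2.88206
Compute passive force:
Pp = 0.5 * Kp * gamma * H^2
Pp = 0.5 * 2.88206 * 20.3 * 5.6^2
Pp = 917.37 kN/m


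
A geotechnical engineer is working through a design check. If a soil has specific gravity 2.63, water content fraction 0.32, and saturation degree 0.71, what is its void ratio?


Using the relation e = Gs * w / S
e = 2.63 * 0.32 / 0.71
e = 1.1854


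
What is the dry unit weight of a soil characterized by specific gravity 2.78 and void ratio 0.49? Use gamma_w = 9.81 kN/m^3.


Using gamma_d = Gs * gamma_w / (1 + e)
gamma_d = 2.78 * 9.81 / (1 + 0.49)
gamma_d = 2.78 * 9.81 / 1.49
gamma_d = 18.303 kN/m^3


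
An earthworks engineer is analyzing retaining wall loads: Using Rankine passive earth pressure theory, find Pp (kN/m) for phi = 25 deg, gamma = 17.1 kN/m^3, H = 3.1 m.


Compute passive earth pressure coefficient:
Kp = tan^2(45 + phi/2) = tan^2(57.5) = 2.463913
Compute passive force:
Pp = 0.5 * Kp * gamma * H^2
Pp = 0.5 * 2.463913 * 17.1 * 3.1^2
Pp = 202.45 kN/m


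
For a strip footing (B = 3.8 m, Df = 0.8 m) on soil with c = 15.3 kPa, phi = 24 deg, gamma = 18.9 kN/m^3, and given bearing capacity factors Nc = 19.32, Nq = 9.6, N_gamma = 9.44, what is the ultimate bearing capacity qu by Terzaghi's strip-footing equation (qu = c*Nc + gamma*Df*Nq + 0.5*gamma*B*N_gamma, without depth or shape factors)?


Compute qu = c*Nc + gamma*Df*Nq + 0.5*gamma*B*N_gamma
Term 1: 15.3 * 19.32 = 295.596
Term 2: 18.9 * 0.8 * 9.6 = 145.152
Term 3: 0.5 * 18.9 * 3.8 * 9.44 = 338.9904
qu = 295.596 + 145.152 + 338.9904
qu = 779.74 kPa


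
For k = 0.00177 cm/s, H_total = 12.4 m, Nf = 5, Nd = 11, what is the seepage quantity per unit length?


Result: 9.976e-05 m^3/s per m

Derivation:
Convert k to m/s for unit consistency with H:
k = 0.00177 cm/s = 0.00177 / 100 m/s = 1.77e-05 m/s
Using q = k * H * Nf / Nd
Nf / Nd = 5 / 11 = 0.4545
q = 1.77e-05 * 12.4 * 0.4545
q = 9.976e-05 m^3/s per m


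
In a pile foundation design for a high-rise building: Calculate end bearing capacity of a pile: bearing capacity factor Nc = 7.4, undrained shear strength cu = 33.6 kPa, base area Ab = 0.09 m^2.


Result: 22.38 kN

Derivation:
Using Qb = Nc * cu * Ab
Qb = 7.4 * 33.6 * 0.09
Qb = 22.38 kN


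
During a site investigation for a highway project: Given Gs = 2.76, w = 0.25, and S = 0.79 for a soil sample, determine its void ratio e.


Using the relation e = Gs * w / S
e = 2.76 * 0.25 / 0.79
e = 0.8734


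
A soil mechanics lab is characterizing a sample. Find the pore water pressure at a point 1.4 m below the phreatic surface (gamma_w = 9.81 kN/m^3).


Using u = gamma_w * h_w
u = 9.81 * 1.4
u = 13.73 kPa


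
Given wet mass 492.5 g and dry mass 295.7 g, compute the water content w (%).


Using w = (m_wet - m_dry) / m_dry * 100
m_wet - m_dry = 492.5 - 295.7 = 196.8 g
w = 196.8 / 295.7 * 100
w = 66.55 %


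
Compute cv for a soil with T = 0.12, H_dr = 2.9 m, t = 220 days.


Using cv = T * H_dr^2 / t
H_dr^2 = 2.9^2 = 8.41
cv = 0.12 * 8.41 / 220
cv = 0.00459 m^2/day


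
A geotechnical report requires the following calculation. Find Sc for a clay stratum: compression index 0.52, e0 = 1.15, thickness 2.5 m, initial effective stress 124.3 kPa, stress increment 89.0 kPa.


Result: 0.1418 m

Derivation:
Using Sc = Cc * H / (1 + e0) * log10((sigma0 + delta_sigma) / sigma0)
Stress ratio = (124.3 + 89.0) / 124.3 = 1.71601
log10(1.71601) = 0.23452
Cc * H / (1 + e0) = 0.52 * 2.5 / (1 + 1.15) = 0.604651
Sc = 0.604651 * 0.23452
Sc = 0.1418 m


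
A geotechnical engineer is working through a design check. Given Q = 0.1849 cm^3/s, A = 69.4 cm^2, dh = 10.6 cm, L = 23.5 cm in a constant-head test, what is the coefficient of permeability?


Compute hydraulic gradient:
i = dh / L = 10.6 / 23.5 = 0.451064
Then apply Darcy's law:
k = Q / (A * i)
k = 0.1849 / (69.4 * 0.451064)
k = 0.1849 / 31.3038
k = 0.005907 cm/s


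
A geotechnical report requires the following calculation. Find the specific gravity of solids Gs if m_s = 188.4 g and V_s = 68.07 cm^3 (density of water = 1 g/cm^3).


Result: 2.768

Derivation:
Using Gs = m_s / (V_s * rho_w)
Since rho_w = 1 g/cm^3:
Gs = 188.4 / 68.07
Gs = 2.768


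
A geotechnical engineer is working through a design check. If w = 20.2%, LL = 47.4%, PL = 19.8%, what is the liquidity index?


Result: 0.014

Derivation:
First compute the plasticity index:
PI = LL - PL = 47.4 - 19.8 = 27.6
Then compute the liquidity index:
LI = (w - PL) / PI
LI = (20.2 - 19.8) / 27.6
LI = 0.014


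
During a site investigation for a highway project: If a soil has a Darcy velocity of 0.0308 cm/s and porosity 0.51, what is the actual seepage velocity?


Using v_s = v_d / n
v_s = 0.0308 / 0.51
v_s = 0.06039 cm/s


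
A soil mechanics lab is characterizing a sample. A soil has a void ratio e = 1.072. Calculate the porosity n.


Result: 0.5174

Derivation:
Using the relation n = e / (1 + e)
n = 1.072 / (1 + 1.072)
n = 1.072 / 2.072
n = 0.5174


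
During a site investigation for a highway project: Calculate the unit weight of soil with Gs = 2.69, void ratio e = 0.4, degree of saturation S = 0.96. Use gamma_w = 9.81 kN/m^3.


Result: 21.54 kN/m^3

Derivation:
Using gamma = gamma_w * (Gs + S*e) / (1 + e)
Numerator: Gs + S*e = 2.69 + 0.96*0.4 = 3.074
Denominator: 1 + e = 1 + 0.4 = 1.4
gamma = 9.81 * 3.074 / 1.4
gamma = 21.54 kN/m^3


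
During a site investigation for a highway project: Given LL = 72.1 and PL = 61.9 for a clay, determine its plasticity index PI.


Result: 10.2

Derivation:
Using PI = LL - PL
PI = 72.1 - 61.9
PI = 10.2


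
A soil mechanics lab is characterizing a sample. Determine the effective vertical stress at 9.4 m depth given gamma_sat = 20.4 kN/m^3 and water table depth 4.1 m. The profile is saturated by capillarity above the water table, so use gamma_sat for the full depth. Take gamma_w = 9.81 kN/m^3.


Total stress = gamma_sat * depth
sigma = 20.4 * 9.4 = 191.76 kPa
Pore water pressure u = gamma_w * (depth - d_wt)
u = 9.81 * (9.4 - 4.1) = 51.993 kPa
Effective stress = sigma - u
sigma' = 191.76 - 51.993 = 139.77 kPa


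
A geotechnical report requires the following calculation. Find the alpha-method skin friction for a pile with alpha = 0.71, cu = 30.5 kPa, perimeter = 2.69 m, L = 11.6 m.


Result: 675.72 kN

Derivation:
Using Qs = alpha * cu * perimeter * L
Qs = 0.71 * 30.5 * 2.69 * 11.6
Qs = 675.72 kN


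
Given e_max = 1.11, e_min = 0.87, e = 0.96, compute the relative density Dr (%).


Result: 62.5 %

Derivation:
Using Dr = (e_max - e) / (e_max - e_min) * 100
e_max - e = 1.11 - 0.96 = 0.15
e_max - e_min = 1.11 - 0.87 = 0.24
Dr = 0.15 / 0.24 * 100
Dr = 62.5 %


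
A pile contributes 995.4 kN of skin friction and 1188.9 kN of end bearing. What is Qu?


Using Qu = Qf + Qb
Qu = 995.4 + 1188.9
Qu = 2184.3 kN


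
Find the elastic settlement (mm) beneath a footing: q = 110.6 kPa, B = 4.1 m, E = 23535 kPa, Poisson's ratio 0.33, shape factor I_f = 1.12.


Using Se = q * B * (1 - nu^2) * I_f / E
1 - nu^2 = 1 - 0.33^2 = 0.8911
Se = 110.6 * 4.1 * 0.8911 * 1.12 / 23535
Se = 0.019230 m
Convert to mm: Se = 0.019230 * 1000 = 19.23 mm


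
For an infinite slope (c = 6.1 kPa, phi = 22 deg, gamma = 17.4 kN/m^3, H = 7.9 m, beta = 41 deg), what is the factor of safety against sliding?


Using Fs = c / (gamma*H*sin(beta)*cos(beta)) + tan(phi)/tan(beta)
Cohesion contribution = 6.1 / (17.4*7.9*sin(41)*cos(41))
Cohesion contribution = 0.0896253
Friction contribution = tan(22)/tan(41) = 0.464779
Fs = 0.0896253 + 0.464779
Fs = 0.554


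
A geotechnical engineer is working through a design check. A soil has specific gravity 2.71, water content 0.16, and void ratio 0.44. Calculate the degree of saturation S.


Using S = Gs * w / e
S = 2.71 * 0.16 / 0.44
S = 0.9855


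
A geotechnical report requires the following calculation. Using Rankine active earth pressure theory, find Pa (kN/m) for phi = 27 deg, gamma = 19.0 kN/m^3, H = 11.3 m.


Result: 455.53 kN/m

Derivation:
Compute active earth pressure coefficient:
Ka = tan^2(45 - phi/2) = tan^2(31.5) = 0.375525
Compute active force:
Pa = 0.5 * Ka * gamma * H^2
Pa = 0.5 * 0.375525 * 19.0 * 11.3^2
Pa = 455.53 kN/m


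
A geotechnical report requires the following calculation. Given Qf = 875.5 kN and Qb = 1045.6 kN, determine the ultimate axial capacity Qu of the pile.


Using Qu = Qf + Qb
Qu = 875.5 + 1045.6
Qu = 1921.1 kN


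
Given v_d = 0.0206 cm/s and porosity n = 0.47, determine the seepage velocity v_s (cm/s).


Result: 0.04383 cm/s

Derivation:
Using v_s = v_d / n
v_s = 0.0206 / 0.47
v_s = 0.04383 cm/s


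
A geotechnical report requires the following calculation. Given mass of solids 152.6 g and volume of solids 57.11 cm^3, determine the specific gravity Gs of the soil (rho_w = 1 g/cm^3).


Using Gs = m_s / (V_s * rho_w)
Since rho_w = 1 g/cm^3:
Gs = 152.6 / 57.11
Gs = 2.672


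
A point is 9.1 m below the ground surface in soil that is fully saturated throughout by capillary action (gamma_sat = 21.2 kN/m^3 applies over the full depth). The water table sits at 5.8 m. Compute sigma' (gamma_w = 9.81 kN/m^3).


Result: 160.55 kPa

Derivation:
Total stress = gamma_sat * depth
sigma = 21.2 * 9.1 = 192.92 kPa
Pore water pressure u = gamma_w * (depth - d_wt)
u = 9.81 * (9.1 - 5.8) = 32.373 kPa
Effective stress = sigma - u
sigma' = 192.92 - 32.373 = 160.55 kPa


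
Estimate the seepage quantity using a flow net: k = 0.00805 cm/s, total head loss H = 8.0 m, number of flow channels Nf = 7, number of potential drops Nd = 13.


Convert k to m/s for unit consistency with H:
k = 0.00805 cm/s = 0.00805 / 100 m/s = 8.05e-05 m/s
Using q = k * H * Nf / Nd
Nf / Nd = 7 / 13 = 0.5385
q = 8.05e-05 * 8.0 * 0.5385
q = 0.0003468 m^3/s per m


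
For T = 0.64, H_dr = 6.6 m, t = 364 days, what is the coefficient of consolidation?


Using cv = T * H_dr^2 / t
H_dr^2 = 6.6^2 = 43.56
cv = 0.64 * 43.56 / 364
cv = 0.07659 m^2/day


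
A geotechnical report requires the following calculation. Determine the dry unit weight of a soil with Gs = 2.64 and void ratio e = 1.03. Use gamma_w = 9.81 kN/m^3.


Using gamma_d = Gs * gamma_w / (1 + e)
gamma_d = 2.64 * 9.81 / (1 + 1.03)
gamma_d = 2.64 * 9.81 / 2.03
gamma_d = 12.758 kN/m^3


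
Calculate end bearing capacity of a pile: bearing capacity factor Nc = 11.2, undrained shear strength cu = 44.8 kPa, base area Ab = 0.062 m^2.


Using Qb = Nc * cu * Ab
Qb = 11.2 * 44.8 * 0.062
Qb = 31.11 kN


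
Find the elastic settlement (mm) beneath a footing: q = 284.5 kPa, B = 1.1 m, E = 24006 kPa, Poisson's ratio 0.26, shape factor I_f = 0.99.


Result: 12.034 mm

Derivation:
Using Se = q * B * (1 - nu^2) * I_f / E
1 - nu^2 = 1 - 0.26^2 = 0.9324
Se = 284.5 * 1.1 * 0.9324 * 0.99 / 24006
Se = 0.012034 m
Convert to mm: Se = 0.012034 * 1000 = 12.034 mm


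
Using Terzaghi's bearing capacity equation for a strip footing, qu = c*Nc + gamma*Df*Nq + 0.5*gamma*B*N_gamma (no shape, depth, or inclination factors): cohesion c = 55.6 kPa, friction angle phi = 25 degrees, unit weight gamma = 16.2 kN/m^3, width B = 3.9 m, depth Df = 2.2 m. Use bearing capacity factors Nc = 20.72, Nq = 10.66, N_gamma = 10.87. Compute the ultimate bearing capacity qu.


Compute qu = c*Nc + gamma*Df*Nq + 0.5*gamma*B*N_gamma
Term 1: 55.6 * 20.72 = 1152.032
Term 2: 16.2 * 2.2 * 10.66 = 379.9224
Term 3: 0.5 * 16.2 * 3.9 * 10.87 = 343.3833
qu = 1152.032 + 379.9224 + 343.3833
qu = 1875.34 kPa


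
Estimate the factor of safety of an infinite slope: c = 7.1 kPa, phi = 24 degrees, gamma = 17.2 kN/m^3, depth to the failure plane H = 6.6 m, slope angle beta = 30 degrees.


Using Fs = c / (gamma*H*sin(beta)*cos(beta)) + tan(phi)/tan(beta)
Cohesion contribution = 7.1 / (17.2*6.6*sin(30)*cos(30))
Cohesion contribution = 0.144439
Friction contribution = tan(24)/tan(30) = 0.771159
Fs = 0.144439 + 0.771159
Fs = 0.916


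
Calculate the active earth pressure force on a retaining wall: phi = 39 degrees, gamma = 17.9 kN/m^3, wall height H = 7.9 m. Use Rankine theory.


Compute active earth pressure coefficient:
Ka = tan^2(45 - phi/2) = tan^2(25.5) = 0.227506
Compute active force:
Pa = 0.5 * Ka * gamma * H^2
Pa = 0.5 * 0.227506 * 17.9 * 7.9^2
Pa = 127.08 kN/m


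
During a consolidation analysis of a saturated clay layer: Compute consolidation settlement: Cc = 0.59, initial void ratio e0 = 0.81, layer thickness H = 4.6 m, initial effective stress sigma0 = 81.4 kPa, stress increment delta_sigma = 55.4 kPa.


Using Sc = Cc * H / (1 + e0) * log10((sigma0 + delta_sigma) / sigma0)
Stress ratio = (81.4 + 55.4) / 81.4 = 1.68059
log10(1.68059) = 0.225462
Cc * H / (1 + e0) = 0.59 * 4.6 / (1 + 0.81) = 1.49945
Sc = 1.49945 * 0.225462
Sc = 0.3381 m


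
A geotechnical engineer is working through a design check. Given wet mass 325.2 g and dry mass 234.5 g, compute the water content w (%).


Result: 38.68 %

Derivation:
Using w = (m_wet - m_dry) / m_dry * 100
m_wet - m_dry = 325.2 - 234.5 = 90.7 g
w = 90.7 / 234.5 * 100
w = 38.68 %


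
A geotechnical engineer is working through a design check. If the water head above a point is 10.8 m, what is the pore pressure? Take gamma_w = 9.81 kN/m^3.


Result: 105.95 kPa

Derivation:
Using u = gamma_w * h_w
u = 9.81 * 10.8
u = 105.95 kPa


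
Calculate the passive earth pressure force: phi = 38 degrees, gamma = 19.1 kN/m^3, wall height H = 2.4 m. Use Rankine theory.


Compute passive earth pressure coefficient:
Kp = tan^2(45 + phi/2) = tan^2(64.0) = 4.203746
Compute passive force:
Pp = 0.5 * Kp * gamma * H^2
Pp = 0.5 * 4.203746 * 19.1 * 2.4^2
Pp = 231.24 kN/m


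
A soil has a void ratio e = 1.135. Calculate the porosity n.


Using the relation n = e / (1 + e)
n = 1.135 / (1 + 1.135)
n = 1.135 / 2.135
n = 0.5316


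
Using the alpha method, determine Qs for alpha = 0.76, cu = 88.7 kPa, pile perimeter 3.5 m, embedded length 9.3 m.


Result: 2194.26 kN

Derivation:
Using Qs = alpha * cu * perimeter * L
Qs = 0.76 * 88.7 * 3.5 * 9.3
Qs = 2194.26 kN


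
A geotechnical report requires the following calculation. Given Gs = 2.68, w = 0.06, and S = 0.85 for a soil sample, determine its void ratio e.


Result: 0.1892

Derivation:
Using the relation e = Gs * w / S
e = 2.68 * 0.06 / 0.85
e = 0.1892


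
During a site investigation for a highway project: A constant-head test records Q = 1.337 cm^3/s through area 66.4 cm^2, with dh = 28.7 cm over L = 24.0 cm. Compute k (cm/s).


Result: 0.016838 cm/s

Derivation:
Compute hydraulic gradient:
i = dh / L = 28.7 / 24.0 = 1.19583
Then apply Darcy's law:
k = Q / (A * i)
k = 1.337 / (66.4 * 1.19583)
k = 1.337 / 79.4033
k = 0.016838 cm/s


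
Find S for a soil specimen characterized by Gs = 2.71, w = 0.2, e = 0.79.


Using S = Gs * w / e
S = 2.71 * 0.2 / 0.79
S = 0.6861


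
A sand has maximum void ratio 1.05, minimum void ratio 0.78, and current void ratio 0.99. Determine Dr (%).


Result: 22.22 %

Derivation:
Using Dr = (e_max - e) / (e_max - e_min) * 100
e_max - e = 1.05 - 0.99 = 0.06
e_max - e_min = 1.05 - 0.78 = 0.27
Dr = 0.06 / 0.27 * 100
Dr = 22.22 %


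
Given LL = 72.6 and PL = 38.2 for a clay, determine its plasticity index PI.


Result: 34.4

Derivation:
Using PI = LL - PL
PI = 72.6 - 38.2
PI = 34.4


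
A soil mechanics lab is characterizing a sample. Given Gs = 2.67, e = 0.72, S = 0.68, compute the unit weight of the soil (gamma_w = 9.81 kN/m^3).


Using gamma = gamma_w * (Gs + S*e) / (1 + e)
Numerator: Gs + S*e = 2.67 + 0.68*0.72 = 3.1596
Denominator: 1 + e = 1 + 0.72 = 1.72
gamma = 9.81 * 3.1596 / 1.72
gamma = 18.021 kN/m^3


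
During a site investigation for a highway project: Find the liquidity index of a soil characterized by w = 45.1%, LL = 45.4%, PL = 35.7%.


First compute the plasticity index:
PI = LL - PL = 45.4 - 35.7 = 9.7
Then compute the liquidity index:
LI = (w - PL) / PI
LI = (45.1 - 35.7) / 9.7
LI = 0.969


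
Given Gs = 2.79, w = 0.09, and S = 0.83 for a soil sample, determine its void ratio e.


Result: 0.3025

Derivation:
Using the relation e = Gs * w / S
e = 2.79 * 0.09 / 0.83
e = 0.3025


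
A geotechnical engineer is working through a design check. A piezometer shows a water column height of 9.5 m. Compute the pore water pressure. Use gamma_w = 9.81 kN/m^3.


Result: 93.2 kPa

Derivation:
Using u = gamma_w * h_w
u = 9.81 * 9.5
u = 93.2 kPa


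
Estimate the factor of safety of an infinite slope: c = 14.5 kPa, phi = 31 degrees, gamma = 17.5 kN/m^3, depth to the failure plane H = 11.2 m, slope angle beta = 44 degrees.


Using Fs = c / (gamma*H*sin(beta)*cos(beta)) + tan(phi)/tan(beta)
Cohesion contribution = 14.5 / (17.5*11.2*sin(44)*cos(44))
Cohesion contribution = 0.148049
Friction contribution = tan(31)/tan(44) = 0.622209
Fs = 0.148049 + 0.622209
Fs = 0.77


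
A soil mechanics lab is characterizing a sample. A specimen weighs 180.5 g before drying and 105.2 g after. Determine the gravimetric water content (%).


Using w = (m_wet - m_dry) / m_dry * 100
m_wet - m_dry = 180.5 - 105.2 = 75.3 g
w = 75.3 / 105.2 * 100
w = 71.58 %


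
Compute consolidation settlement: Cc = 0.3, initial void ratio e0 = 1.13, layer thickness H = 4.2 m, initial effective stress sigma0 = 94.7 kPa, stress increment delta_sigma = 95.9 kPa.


Result: 0.1797 m

Derivation:
Using Sc = Cc * H / (1 + e0) * log10((sigma0 + delta_sigma) / sigma0)
Stress ratio = (94.7 + 95.9) / 94.7 = 2.01267
log10(2.01267) = 0.303773
Cc * H / (1 + e0) = 0.3 * 4.2 / (1 + 1.13) = 0.591549
Sc = 0.591549 * 0.303773
Sc = 0.1797 m


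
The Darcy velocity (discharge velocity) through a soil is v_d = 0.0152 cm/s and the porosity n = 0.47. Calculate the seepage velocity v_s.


Using v_s = v_d / n
v_s = 0.0152 / 0.47
v_s = 0.03234 cm/s


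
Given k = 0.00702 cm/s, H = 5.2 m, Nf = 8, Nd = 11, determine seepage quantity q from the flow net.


Convert k to m/s for unit consistency with H:
k = 0.00702 cm/s = 0.00702 / 100 m/s = 7.02e-05 m/s
Using q = k * H * Nf / Nd
Nf / Nd = 8 / 11 = 0.7273
q = 7.02e-05 * 5.2 * 0.7273
q = 0.0002655 m^3/s per m


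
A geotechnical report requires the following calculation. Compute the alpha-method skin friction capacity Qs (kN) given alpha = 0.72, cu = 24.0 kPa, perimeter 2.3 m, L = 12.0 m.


Using Qs = alpha * cu * perimeter * L
Qs = 0.72 * 24.0 * 2.3 * 12.0
Qs = 476.93 kN


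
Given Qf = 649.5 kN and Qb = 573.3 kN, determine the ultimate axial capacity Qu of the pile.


Result: 1222.8 kN

Derivation:
Using Qu = Qf + Qb
Qu = 649.5 + 573.3
Qu = 1222.8 kN


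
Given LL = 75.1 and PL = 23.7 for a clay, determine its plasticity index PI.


Result: 51.4

Derivation:
Using PI = LL - PL
PI = 75.1 - 23.7
PI = 51.4


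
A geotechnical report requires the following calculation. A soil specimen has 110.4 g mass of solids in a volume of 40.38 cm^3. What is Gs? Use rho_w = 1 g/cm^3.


Result: 2.734

Derivation:
Using Gs = m_s / (V_s * rho_w)
Since rho_w = 1 g/cm^3:
Gs = 110.4 / 40.38
Gs = 2.734


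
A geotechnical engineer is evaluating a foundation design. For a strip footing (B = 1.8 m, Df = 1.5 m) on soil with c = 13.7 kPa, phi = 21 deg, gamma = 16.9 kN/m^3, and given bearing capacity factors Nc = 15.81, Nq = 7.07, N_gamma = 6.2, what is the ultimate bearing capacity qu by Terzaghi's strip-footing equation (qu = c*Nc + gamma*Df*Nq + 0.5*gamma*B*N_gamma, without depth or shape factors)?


Compute qu = c*Nc + gamma*Df*Nq + 0.5*gamma*B*N_gamma
Term 1: 13.7 * 15.81 = 216.597
Term 2: 16.9 * 1.5 * 7.07 = 179.2245
Term 3: 0.5 * 16.9 * 1.8 * 6.2 = 94.302
qu = 216.597 + 179.2245 + 94.302
qu = 490.12 kPa


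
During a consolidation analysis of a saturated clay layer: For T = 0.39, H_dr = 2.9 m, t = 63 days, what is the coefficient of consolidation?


Using cv = T * H_dr^2 / t
H_dr^2 = 2.9^2 = 8.41
cv = 0.39 * 8.41 / 63
cv = 0.05206 m^2/day


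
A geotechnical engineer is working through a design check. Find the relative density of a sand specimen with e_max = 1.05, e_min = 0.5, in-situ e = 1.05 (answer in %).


Using Dr = (e_max - e) / (e_max - e_min) * 100
e_max - e = 1.05 - 1.05 = 0.0
e_max - e_min = 1.05 - 0.5 = 0.55
Dr = 0.0 / 0.55 * 100
Dr = 0.0 %


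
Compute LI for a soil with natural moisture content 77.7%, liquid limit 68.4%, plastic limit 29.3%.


Result: 1.238

Derivation:
First compute the plasticity index:
PI = LL - PL = 68.4 - 29.3 = 39.1
Then compute the liquidity index:
LI = (w - PL) / PI
LI = (77.7 - 29.3) / 39.1
LI = 1.238


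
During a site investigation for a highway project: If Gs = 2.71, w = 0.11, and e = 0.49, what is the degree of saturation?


Using S = Gs * w / e
S = 2.71 * 0.11 / 0.49
S = 0.6084


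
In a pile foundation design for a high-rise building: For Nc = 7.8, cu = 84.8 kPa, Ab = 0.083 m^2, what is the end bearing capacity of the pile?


Using Qb = Nc * cu * Ab
Qb = 7.8 * 84.8 * 0.083
Qb = 54.9 kN


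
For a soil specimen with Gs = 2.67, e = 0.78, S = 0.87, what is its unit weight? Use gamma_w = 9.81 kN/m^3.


Result: 18.455 kN/m^3

Derivation:
Using gamma = gamma_w * (Gs + S*e) / (1 + e)
Numerator: Gs + S*e = 2.67 + 0.87*0.78 = 3.3486
Denominator: 1 + e = 1 + 0.78 = 1.78
gamma = 9.81 * 3.3486 / 1.78
gamma = 18.455 kN/m^3


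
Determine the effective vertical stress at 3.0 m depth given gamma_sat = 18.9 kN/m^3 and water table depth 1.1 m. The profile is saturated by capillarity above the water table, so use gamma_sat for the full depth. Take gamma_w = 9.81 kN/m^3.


Total stress = gamma_sat * depth
sigma = 18.9 * 3.0 = 56.7 kPa
Pore water pressure u = gamma_w * (depth - d_wt)
u = 9.81 * (3.0 - 1.1) = 18.639 kPa
Effective stress = sigma - u
sigma' = 56.7 - 18.639 = 38.06 kPa


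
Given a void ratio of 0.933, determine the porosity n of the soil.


Using the relation n = e / (1 + e)
n = 0.933 / (1 + 0.933)
n = 0.933 / 1.933
n = 0.4827


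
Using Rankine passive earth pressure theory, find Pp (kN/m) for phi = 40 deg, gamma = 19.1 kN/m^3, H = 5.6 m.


Compute passive earth pressure coefficient:
Kp = tan^2(45 + phi/2) = tan^2(65.0) = 4.59891
Compute passive force:
Pp = 0.5 * Kp * gamma * H^2
Pp = 0.5 * 4.59891 * 19.1 * 5.6^2
Pp = 1377.32 kN/m


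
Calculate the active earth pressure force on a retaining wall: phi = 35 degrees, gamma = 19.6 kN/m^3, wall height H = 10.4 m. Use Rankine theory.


Compute active earth pressure coefficient:
Ka = tan^2(45 - phi/2) = tan^2(27.5) = 0.27099
Compute active force:
Pa = 0.5 * Ka * gamma * H^2
Pa = 0.5 * 0.27099 * 19.6 * 10.4^2
Pa = 287.24 kN/m


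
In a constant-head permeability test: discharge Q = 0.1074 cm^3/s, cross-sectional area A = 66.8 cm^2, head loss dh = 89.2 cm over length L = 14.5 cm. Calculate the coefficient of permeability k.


Compute hydraulic gradient:
i = dh / L = 89.2 / 14.5 = 6.15172
Then apply Darcy's law:
k = Q / (A * i)
k = 0.1074 / (66.8 * 6.15172)
k = 0.1074 / 410.935
k = 0.000261 cm/s


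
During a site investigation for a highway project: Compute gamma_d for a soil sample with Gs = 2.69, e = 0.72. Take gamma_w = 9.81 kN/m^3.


Using gamma_d = Gs * gamma_w / (1 + e)
gamma_d = 2.69 * 9.81 / (1 + 0.72)
gamma_d = 2.69 * 9.81 / 1.72
gamma_d = 15.342 kN/m^3


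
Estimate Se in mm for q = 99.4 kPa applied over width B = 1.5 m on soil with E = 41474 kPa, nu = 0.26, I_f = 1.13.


Using Se = q * B * (1 - nu^2) * I_f / E
1 - nu^2 = 1 - 0.26^2 = 0.9324
Se = 99.4 * 1.5 * 0.9324 * 1.13 / 41474
Se = 0.003788 m
Convert to mm: Se = 0.003788 * 1000 = 3.788 mm


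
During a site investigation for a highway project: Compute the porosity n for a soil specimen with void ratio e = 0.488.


Using the relation n = e / (1 + e)
n = 0.488 / (1 + 0.488)
n = 0.488 / 1.488
n = 0.328


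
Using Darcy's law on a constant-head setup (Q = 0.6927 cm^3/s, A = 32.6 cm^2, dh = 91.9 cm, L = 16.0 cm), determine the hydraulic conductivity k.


Compute hydraulic gradient:
i = dh / L = 91.9 / 16.0 = 5.74375
Then apply Darcy's law:
k = Q / (A * i)
k = 0.6927 / (32.6 * 5.74375)
k = 0.6927 / 187.246
k = 0.003699 cm/s


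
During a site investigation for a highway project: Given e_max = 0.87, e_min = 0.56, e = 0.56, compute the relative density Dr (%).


Using Dr = (e_max - e) / (e_max - e_min) * 100
e_max - e = 0.87 - 0.56 = 0.31
e_max - e_min = 0.87 - 0.56 = 0.31
Dr = 0.31 / 0.31 * 100
Dr = 100.0 %


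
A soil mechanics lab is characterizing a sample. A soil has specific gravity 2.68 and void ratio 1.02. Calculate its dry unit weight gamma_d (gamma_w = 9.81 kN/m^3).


Using gamma_d = Gs * gamma_w / (1 + e)
gamma_d = 2.68 * 9.81 / (1 + 1.02)
gamma_d = 2.68 * 9.81 / 2.02
gamma_d = 13.015 kN/m^3


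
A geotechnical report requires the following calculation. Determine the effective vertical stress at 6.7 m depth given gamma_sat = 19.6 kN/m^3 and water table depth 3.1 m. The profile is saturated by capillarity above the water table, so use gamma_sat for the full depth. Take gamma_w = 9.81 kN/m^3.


Total stress = gamma_sat * depth
sigma = 19.6 * 6.7 = 131.32 kPa
Pore water pressure u = gamma_w * (depth - d_wt)
u = 9.81 * (6.7 - 3.1) = 35.316 kPa
Effective stress = sigma - u
sigma' = 131.32 - 35.316 = 96.0 kPa


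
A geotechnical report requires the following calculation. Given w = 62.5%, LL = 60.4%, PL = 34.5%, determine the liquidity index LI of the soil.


Result: 1.081

Derivation:
First compute the plasticity index:
PI = LL - PL = 60.4 - 34.5 = 25.9
Then compute the liquidity index:
LI = (w - PL) / PI
LI = (62.5 - 34.5) / 25.9
LI = 1.081


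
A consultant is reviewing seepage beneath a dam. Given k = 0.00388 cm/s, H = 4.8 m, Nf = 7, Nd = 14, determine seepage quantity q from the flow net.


Result: 9.312e-05 m^3/s per m

Derivation:
Convert k to m/s for unit consistency with H:
k = 0.00388 cm/s = 0.00388 / 100 m/s = 3.88e-05 m/s
Using q = k * H * Nf / Nd
Nf / Nd = 7 / 14 = 0.5
q = 3.88e-05 * 4.8 * 0.5
q = 9.312e-05 m^3/s per m


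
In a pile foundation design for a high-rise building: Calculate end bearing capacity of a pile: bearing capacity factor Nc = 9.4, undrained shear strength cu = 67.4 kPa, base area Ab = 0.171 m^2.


Result: 108.34 kN

Derivation:
Using Qb = Nc * cu * Ab
Qb = 9.4 * 67.4 * 0.171
Qb = 108.34 kN


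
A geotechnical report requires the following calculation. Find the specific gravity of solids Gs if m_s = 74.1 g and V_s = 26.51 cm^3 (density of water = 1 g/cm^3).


Using Gs = m_s / (V_s * rho_w)
Since rho_w = 1 g/cm^3:
Gs = 74.1 / 26.51
Gs = 2.795


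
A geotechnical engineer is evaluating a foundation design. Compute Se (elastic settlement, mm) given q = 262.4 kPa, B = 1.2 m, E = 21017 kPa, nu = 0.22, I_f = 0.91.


Using Se = q * B * (1 - nu^2) * I_f / E
1 - nu^2 = 1 - 0.22^2 = 0.9516
Se = 262.4 * 1.2 * 0.9516 * 0.91 / 21017
Se = 0.012974 m
Convert to mm: Se = 0.012974 * 1000 = 12.974 mm


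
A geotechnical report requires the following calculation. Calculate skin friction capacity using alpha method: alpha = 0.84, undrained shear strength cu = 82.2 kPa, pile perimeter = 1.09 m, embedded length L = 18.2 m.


Using Qs = alpha * cu * perimeter * L
Qs = 0.84 * 82.2 * 1.09 * 18.2
Qs = 1369.77 kN


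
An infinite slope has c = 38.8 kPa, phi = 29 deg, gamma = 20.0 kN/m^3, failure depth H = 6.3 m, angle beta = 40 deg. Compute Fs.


Using Fs = c / (gamma*H*sin(beta)*cos(beta)) + tan(phi)/tan(beta)
Cohesion contribution = 38.8 / (20.0*6.3*sin(40)*cos(40))
Cohesion contribution = 0.625374
Friction contribution = tan(29)/tan(40) = 0.6606
Fs = 0.625374 + 0.6606
Fs = 1.286


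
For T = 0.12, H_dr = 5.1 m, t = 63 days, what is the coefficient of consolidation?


Using cv = T * H_dr^2 / t
H_dr^2 = 5.1^2 = 26.01
cv = 0.12 * 26.01 / 63
cv = 0.04954 m^2/day


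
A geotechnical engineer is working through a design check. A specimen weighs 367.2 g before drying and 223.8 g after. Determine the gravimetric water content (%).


Result: 64.08 %

Derivation:
Using w = (m_wet - m_dry) / m_dry * 100
m_wet - m_dry = 367.2 - 223.8 = 143.4 g
w = 143.4 / 223.8 * 100
w = 64.08 %


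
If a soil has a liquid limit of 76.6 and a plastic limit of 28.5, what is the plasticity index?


Using PI = LL - PL
PI = 76.6 - 28.5
PI = 48.1


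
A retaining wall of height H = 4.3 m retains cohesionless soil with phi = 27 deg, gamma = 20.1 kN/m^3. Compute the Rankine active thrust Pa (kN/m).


Compute active earth pressure coefficient:
Ka = tan^2(45 - phi/2) = tan^2(31.5) = 0.375525
Compute active force:
Pa = 0.5 * Ka * gamma * H^2
Pa = 0.5 * 0.375525 * 20.1 * 4.3^2
Pa = 69.78 kN/m


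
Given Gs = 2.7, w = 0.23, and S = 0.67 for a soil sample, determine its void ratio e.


Result: 0.9269

Derivation:
Using the relation e = Gs * w / S
e = 2.7 * 0.23 / 0.67
e = 0.9269


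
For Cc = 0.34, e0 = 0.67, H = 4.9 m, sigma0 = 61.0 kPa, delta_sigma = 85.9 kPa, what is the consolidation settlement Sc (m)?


Result: 0.3808 m

Derivation:
Using Sc = Cc * H / (1 + e0) * log10((sigma0 + delta_sigma) / sigma0)
Stress ratio = (61.0 + 85.9) / 61.0 = 2.4082
log10(2.4082) = 0.381692
Cc * H / (1 + e0) = 0.34 * 4.9 / (1 + 0.67) = 0.997605
Sc = 0.997605 * 0.381692
Sc = 0.3808 m


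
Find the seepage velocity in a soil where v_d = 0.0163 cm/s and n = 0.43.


Using v_s = v_d / n
v_s = 0.0163 / 0.43
v_s = 0.03791 cm/s


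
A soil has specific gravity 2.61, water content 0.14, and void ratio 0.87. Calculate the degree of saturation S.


Result: 0.42

Derivation:
Using S = Gs * w / e
S = 2.61 * 0.14 / 0.87
S = 0.42


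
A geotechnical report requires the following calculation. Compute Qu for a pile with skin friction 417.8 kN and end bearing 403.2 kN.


Using Qu = Qf + Qb
Qu = 417.8 + 403.2
Qu = 821.0 kN


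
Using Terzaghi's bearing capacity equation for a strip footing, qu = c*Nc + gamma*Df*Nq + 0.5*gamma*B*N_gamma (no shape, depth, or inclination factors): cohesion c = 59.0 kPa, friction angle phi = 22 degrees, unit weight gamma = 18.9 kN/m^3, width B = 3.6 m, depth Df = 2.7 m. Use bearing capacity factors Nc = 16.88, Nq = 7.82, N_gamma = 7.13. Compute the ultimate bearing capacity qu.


Compute qu = c*Nc + gamma*Df*Nq + 0.5*gamma*B*N_gamma
Term 1: 59.0 * 16.88 = 995.92
Term 2: 18.9 * 2.7 * 7.82 = 399.0546
Term 3: 0.5 * 18.9 * 3.6 * 7.13 = 242.5626
qu = 995.92 + 399.0546 + 242.5626
qu = 1637.54 kPa


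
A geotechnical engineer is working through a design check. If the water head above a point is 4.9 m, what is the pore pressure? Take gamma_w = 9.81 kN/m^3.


Using u = gamma_w * h_w
u = 9.81 * 4.9
u = 48.07 kPa


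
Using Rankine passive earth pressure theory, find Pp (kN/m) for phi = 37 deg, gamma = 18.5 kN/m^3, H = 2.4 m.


Compute passive earth pressure coefficient:
Kp = tan^2(45 + phi/2) = tan^2(63.5) = 4.022791
Compute passive force:
Pp = 0.5 * Kp * gamma * H^2
Pp = 0.5 * 4.022791 * 18.5 * 2.4^2
Pp = 214.33 kN/m


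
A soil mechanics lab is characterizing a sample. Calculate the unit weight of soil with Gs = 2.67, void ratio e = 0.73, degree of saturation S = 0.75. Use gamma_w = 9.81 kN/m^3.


Result: 18.245 kN/m^3

Derivation:
Using gamma = gamma_w * (Gs + S*e) / (1 + e)
Numerator: Gs + S*e = 2.67 + 0.75*0.73 = 3.2175
Denominator: 1 + e = 1 + 0.73 = 1.73
gamma = 9.81 * 3.2175 / 1.73
gamma = 18.245 kN/m^3


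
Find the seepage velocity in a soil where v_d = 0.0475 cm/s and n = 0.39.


Result: 0.12179 cm/s

Derivation:
Using v_s = v_d / n
v_s = 0.0475 / 0.39
v_s = 0.12179 cm/s


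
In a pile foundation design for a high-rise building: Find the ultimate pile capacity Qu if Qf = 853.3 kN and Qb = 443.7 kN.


Result: 1297.0 kN

Derivation:
Using Qu = Qf + Qb
Qu = 853.3 + 443.7
Qu = 1297.0 kN


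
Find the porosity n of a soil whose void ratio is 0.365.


Using the relation n = e / (1 + e)
n = 0.365 / (1 + 0.365)
n = 0.365 / 1.365
n = 0.2674


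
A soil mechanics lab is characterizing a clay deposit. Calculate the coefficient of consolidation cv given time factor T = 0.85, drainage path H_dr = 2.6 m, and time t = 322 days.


Result: 0.01784 m^2/day

Derivation:
Using cv = T * H_dr^2 / t
H_dr^2 = 2.6^2 = 6.76
cv = 0.85 * 6.76 / 322
cv = 0.01784 m^2/day


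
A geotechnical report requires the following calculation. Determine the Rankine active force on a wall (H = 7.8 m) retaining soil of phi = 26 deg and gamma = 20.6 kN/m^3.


Result: 244.68 kN/m

Derivation:
Compute active earth pressure coefficient:
Ka = tan^2(45 - phi/2) = tan^2(32.0) = 0.390462
Compute active force:
Pa = 0.5 * Ka * gamma * H^2
Pa = 0.5 * 0.390462 * 20.6 * 7.8^2
Pa = 244.68 kN/m


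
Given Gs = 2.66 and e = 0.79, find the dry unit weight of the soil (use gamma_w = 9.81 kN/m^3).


Using gamma_d = Gs * gamma_w / (1 + e)
gamma_d = 2.66 * 9.81 / (1 + 0.79)
gamma_d = 2.66 * 9.81 / 1.79
gamma_d = 14.578 kN/m^3
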